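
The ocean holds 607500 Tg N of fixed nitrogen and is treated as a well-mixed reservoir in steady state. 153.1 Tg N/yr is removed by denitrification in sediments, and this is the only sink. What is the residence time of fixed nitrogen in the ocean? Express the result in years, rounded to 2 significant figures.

τ = M / F = 607500 / 153.1 = 3968 yr.

4000 yr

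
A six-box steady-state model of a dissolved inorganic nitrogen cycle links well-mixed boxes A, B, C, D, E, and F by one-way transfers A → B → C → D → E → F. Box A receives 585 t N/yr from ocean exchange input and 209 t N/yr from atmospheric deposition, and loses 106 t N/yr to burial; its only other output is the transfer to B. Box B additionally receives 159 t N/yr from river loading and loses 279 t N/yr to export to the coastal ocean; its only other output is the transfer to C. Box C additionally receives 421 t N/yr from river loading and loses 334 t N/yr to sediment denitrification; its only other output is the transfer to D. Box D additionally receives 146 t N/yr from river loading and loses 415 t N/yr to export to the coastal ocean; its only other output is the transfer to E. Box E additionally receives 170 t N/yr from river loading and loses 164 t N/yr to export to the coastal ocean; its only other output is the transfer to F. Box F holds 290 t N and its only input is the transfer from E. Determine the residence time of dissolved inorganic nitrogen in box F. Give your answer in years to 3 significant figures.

Box A: F(A→B) = (585 + 209) − 106 = 688.00 t N/yr.
Box B: F(B→C) = (688.00 + 159) − 279 = 568.00 t N/yr.
Box C: F(C→D) = (568.00 + 421) − 334 = 655.00 t N/yr.
Box D: F(D→E) = (655.00 + 146) − 415 = 386.00 t N/yr.
Box E: F(E→F) = (386.00 + 170) − 164 = 392.00 t N/yr.
Box F throughput = its input = 392.00 t N/yr; τ = 290 / 392.00 = 0.7398 yr.

0.740 yr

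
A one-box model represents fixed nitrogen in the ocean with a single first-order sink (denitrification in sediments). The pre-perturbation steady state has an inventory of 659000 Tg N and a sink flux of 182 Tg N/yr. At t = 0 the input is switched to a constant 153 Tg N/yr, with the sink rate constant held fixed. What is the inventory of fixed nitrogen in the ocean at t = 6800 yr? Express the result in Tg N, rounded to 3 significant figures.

570000 Tg N

The sink rate constant is k = F₀/M₀ = 182/659000 = 0.0002762 yr⁻¹.
Solving dM/dt = F₁ − kM with M(0) = M₀ gives M(t) = F₁/k + (M₀ − F₁/k)·e^(−kt).
F₁/k = 153/0.0002762 = 553990 Tg N; kt = 0.0002762 × 6800 = 1.878, e^(−kt) = 0.1529.
M(6800) = 553990 + (659000 − 553990) × 0.1529 = 553990 + 16050 = 570050 Tg N.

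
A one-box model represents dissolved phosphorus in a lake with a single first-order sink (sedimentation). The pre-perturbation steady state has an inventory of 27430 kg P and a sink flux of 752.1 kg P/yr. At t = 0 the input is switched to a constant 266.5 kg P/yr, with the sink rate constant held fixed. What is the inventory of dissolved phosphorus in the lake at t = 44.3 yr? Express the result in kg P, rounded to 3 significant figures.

15000 kg P

The sink rate constant is k = F₀/M₀ = 752.1/27430 = 0.02742 yr⁻¹.
Solving dM/dt = F₁ − kM with M(0) = M₀ gives M(t) = F₁/k + (M₀ − F₁/k)·e^(−kt).
F₁/k = 266.5/0.02742 = 9719.6 kg P; kt = 0.02742 × 44.3 = 1.215, e^(−kt) = 0.2968.
M(44.3) = 9719.6 + (27430 − 9719.6) × 0.2968 = 9719.6 + 5257 = 14976 kg P.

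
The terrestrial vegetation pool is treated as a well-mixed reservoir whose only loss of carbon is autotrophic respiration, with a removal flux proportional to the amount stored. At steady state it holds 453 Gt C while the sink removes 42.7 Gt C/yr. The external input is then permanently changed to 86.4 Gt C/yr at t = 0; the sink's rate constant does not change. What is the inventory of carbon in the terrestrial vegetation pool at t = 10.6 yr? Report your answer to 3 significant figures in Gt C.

τ = M₀/F₀ = 453/42.7 = 10.61 yr; rate constant k = 1/τ.
New steady state M_∞ = F₁/k = F₁·τ = 86.4 × 10.61 = 916.61 Gt C.
M(t) = M_∞ + (M₀ − M_∞)·e^(−t/τ); t/τ = 10.6/10.61 = 0.9992, so e^(−t/τ) = 0.3682.
M(t) = 916.61 − 463.6 × 0.3682 = 745.91 Gt C.

746 Gt C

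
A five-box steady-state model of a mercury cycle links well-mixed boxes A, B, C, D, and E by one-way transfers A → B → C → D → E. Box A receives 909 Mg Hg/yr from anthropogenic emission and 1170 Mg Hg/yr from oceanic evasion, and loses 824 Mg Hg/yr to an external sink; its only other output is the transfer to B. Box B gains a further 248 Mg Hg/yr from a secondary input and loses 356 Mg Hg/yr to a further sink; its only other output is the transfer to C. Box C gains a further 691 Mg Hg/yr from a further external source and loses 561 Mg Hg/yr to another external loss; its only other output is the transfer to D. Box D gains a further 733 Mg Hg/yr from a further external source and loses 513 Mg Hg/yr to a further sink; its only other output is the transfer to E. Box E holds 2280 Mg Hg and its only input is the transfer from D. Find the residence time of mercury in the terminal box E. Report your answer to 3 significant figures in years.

1.52 yr

Box A: F(A→B) = (909 + 1170) − 824 = 1255.0 Mg Hg/yr.
Box B: F(B→C) = (1255.0 + 248) − 356 = 1147.0 Mg Hg/yr.
Box C: F(C→D) = (1147.0 + 691) − 561 = 1277.0 Mg Hg/yr.
Box D: F(D→E) = (1277.0 + 733) − 513 = 1497.0 Mg Hg/yr.
Box E throughput = its input = 1497.0 Mg Hg/yr; τ = 2280 / 1497.0 = 1.523 yr.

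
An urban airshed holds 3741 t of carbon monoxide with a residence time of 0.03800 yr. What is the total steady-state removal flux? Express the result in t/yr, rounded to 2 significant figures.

98000 t/yr

F = M / τ = 3741 / 0.03800 = 98450 t/yr.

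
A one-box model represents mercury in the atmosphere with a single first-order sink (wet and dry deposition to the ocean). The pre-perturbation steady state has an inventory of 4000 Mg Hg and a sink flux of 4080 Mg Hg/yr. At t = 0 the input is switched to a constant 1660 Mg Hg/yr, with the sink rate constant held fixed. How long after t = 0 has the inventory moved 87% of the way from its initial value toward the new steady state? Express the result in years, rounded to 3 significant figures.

τ = M₀/F₀ = 4000/4080 = 0.9804 yr.
The remaining gap fraction is e^(−t/τ); 87% covered ⇒ e^(−t/τ) = 0.130.
t = −τ ln(0.130) = 0.9804 × 2.040 = 2.000 yr.

2.00 yr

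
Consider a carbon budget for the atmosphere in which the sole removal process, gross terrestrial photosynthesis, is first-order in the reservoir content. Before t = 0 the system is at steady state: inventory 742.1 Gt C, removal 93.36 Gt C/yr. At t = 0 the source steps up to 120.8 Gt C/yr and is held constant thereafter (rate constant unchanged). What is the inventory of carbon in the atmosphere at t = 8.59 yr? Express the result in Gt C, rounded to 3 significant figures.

The sink rate constant is k = F₀/M₀ = 93.36/742.1 = 0.1258 yr⁻¹.
Solving dM/dt = F₁ − kM with M(0) = M₀ gives M(t) = F₁/k + (M₀ − F₁/k)·e^(−kt).
F₁/k = 120.8/0.1258 = 960.22 Gt C; kt = 0.1258 × 8.59 = 1.081, e^(−kt) = 0.3394.
M(8.59) = 960.22 + (742.1 − 960.22) × 0.3394 = 960.22 − 74.02 = 886.19 Gt C.

886 Gt C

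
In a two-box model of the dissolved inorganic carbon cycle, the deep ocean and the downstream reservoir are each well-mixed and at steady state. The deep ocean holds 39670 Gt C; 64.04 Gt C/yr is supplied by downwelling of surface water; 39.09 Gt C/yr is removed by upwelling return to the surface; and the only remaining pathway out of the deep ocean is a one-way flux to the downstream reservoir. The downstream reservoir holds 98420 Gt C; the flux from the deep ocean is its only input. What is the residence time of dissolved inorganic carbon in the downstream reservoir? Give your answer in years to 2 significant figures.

3900 yr

Balance the deep ocean: ΣF_in = 64.040 Gt C/yr.
Flux to the downstream reservoir = ΣF_in − (39.09) = 24.950 Gt C/yr.
At steady state the output of the downstream reservoir equals its input, 24.950 Gt C/yr.
τ = M / F = 98420 / 24.950 = 3945 yr.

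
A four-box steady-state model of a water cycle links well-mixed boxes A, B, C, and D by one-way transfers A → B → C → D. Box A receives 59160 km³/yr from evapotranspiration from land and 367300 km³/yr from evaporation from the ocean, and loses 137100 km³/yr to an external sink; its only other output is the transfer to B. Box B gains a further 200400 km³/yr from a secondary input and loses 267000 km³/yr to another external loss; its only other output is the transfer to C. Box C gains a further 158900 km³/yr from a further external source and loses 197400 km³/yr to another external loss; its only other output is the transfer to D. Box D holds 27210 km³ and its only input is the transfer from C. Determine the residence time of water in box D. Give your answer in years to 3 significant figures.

0.148 yr

Box A: F(A→B) = (59160 + 367300) − 137100 = 289360 km³/yr.
Box B: F(B→C) = (289360 + 200400) − 267000 = 222760 km³/yr.
Box C: F(C→D) = (222760 + 158900) − 197400 = 184260 km³/yr.
Box D throughput = its input = 184260 km³/yr; τ = 27210 / 184260 = 0.1477 yr.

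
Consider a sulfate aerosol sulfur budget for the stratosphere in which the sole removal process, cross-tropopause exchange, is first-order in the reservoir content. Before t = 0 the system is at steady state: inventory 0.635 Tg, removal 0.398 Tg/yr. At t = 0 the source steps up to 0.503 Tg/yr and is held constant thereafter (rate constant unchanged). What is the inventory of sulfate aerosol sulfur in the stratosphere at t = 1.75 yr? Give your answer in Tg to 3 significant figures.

0.747 Tg

The sink rate constant is k = F₀/M₀ = 0.398/0.635 = 0.6268 yr⁻¹.
Solving dM/dt = F₁ − kM with M(0) = M₀ gives M(t) = F₁/k + (M₀ − F₁/k)·e^(−kt).
F₁/k = 0.503/0.6268 = 0.80253 Tg; kt = 0.6268 × 1.75 = 1.097, e^(−kt) = 0.3339.
M(1.75) = 0.80253 + (0.635 − 0.80253) × 0.3339 = 0.80253 − 0.05594 = 0.74658 Tg.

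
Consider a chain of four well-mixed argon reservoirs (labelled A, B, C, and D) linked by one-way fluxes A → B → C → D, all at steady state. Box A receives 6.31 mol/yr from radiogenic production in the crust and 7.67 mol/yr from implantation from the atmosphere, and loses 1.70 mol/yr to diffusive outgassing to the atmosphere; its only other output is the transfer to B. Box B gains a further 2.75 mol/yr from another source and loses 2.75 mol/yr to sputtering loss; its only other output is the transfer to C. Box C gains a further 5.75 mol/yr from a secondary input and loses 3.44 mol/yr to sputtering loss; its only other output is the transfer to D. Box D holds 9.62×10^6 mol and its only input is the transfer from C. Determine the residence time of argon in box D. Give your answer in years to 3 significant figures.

659000 yr

Box A: F(A→B) = (6.31 + 7.67) − 1.70 = 12.280 mol/yr.
Box B: F(B→C) = (12.280 + 2.75) − 2.75 = 12.280 mol/yr.
Box C: F(C→D) = (12.280 + 5.75) − 3.44 = 14.590 mol/yr.
Box D throughput = its input = 14.590 mol/yr; τ = 9.62×10^6 / 14.590 = 659400 yr.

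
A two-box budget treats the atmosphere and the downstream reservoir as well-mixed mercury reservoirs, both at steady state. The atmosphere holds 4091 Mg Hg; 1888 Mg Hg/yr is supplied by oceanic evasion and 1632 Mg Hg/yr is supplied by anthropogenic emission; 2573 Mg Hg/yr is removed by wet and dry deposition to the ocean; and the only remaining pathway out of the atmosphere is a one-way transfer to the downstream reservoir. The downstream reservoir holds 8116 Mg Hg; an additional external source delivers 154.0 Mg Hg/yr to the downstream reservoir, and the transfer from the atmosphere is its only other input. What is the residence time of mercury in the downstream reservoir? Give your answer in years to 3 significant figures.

7.37 yr

Balance the atmosphere: ΣF_in = 1888 + 1632 = 3520.0 Mg Hg/yr.
Transfer to the downstream reservoir = ΣF_in − (2573) = 947.00 Mg Hg/yr.
Total input to the downstream reservoir = 947.00 + 154.0 = 1101.0 Mg Hg/yr; at steady state this equals its total output.
τ = M / F = 8116 / 1101.0 = 7.371 yr.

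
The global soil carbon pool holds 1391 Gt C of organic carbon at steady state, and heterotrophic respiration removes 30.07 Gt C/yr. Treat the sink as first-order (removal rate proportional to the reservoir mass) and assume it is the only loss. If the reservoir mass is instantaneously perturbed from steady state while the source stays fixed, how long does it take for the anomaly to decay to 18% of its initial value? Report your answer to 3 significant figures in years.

For a linear reservoir the anomaly decays as exp(−t/τ) with τ = M/F = 1391/30.07 = 46.26 yr.
exp(−t/τ) = 0.18 ⇒ t = −τ ln(0.18) = 46.26 × 1.715 = 79.32 yr.

79.3 yr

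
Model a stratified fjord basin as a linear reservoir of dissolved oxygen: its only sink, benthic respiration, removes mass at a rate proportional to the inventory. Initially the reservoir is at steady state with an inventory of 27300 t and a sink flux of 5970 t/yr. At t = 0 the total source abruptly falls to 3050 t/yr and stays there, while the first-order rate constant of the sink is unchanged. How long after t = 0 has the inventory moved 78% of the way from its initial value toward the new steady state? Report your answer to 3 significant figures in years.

6.92 yr

τ = M₀/F₀ = 27300/5970 = 4.573 yr.
The remaining gap fraction is e^(−t/τ); 78% covered ⇒ e^(−t/τ) = 0.220.
t = −τ ln(0.220) = 4.573 × 1.514 = 6.924 yr.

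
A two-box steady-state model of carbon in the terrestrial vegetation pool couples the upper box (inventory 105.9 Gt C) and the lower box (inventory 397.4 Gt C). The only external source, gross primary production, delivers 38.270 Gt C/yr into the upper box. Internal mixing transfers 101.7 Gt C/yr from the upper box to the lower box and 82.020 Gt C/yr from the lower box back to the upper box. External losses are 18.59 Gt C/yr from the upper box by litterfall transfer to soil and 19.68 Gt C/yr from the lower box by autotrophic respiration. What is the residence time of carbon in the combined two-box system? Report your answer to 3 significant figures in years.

13.2 yr

Residence time in the combined system uses the total inventory and the total *external* removal — internal exchanges between the two boxes cancel.
M_total = 105.9 + 397.4 = 503.30 Gt C.
ΣF_external_out = 18.59 + 19.68 = 38.270 Gt C/yr.
τ = M_total / ΣF_ext = 503.30 / 38.270 = 13.15 yr.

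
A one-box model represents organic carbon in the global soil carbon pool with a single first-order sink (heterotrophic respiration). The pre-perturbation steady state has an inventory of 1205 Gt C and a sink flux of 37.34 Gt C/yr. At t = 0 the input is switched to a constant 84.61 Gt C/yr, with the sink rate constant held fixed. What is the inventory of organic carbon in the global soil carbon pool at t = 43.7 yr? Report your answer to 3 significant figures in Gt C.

The sink rate constant is k = F₀/M₀ = 37.34/1205 = 0.03099 yr⁻¹.
Solving dM/dt = F₁ − kM with M(0) = M₀ gives M(t) = F₁/k + (M₀ − F₁/k)·e^(−kt).
F₁/k = 84.61/0.03099 = 2730.5 Gt C; kt = 0.03099 × 43.7 = 1.354, e^(−kt) = 0.2582.
M(43.7) = 2730.5 + (1205 − 2730.5) × 0.2582 = 2730.5 − 393.8 = 2336.6 Gt C.

2340 Gt C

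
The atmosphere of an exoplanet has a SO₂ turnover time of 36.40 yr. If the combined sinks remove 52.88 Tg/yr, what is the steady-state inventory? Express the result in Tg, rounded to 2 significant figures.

τ = M/F ⇒ M = τ × F = 36.40 × 52.88 = 1925 Tg.

1900 Tg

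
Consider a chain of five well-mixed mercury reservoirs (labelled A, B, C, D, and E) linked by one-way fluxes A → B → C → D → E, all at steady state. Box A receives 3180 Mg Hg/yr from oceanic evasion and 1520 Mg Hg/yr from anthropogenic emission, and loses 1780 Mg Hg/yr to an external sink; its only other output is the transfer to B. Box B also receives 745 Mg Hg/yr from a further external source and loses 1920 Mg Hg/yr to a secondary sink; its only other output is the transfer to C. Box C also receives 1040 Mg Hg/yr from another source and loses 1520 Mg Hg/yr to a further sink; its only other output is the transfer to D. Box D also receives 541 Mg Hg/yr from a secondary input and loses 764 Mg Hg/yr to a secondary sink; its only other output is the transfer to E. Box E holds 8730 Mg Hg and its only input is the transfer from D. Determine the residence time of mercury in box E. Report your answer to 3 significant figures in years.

8.38 yr

Box A: F(A→B) = (3180 + 1520) − 1780 = 2920.0 Mg Hg/yr.
Box B: F(B→C) = (2920.0 + 745) − 1920 = 1745.0 Mg Hg/yr.
Box C: F(C→D) = (1745.0 + 1040) − 1520 = 1265.0 Mg Hg/yr.
Box D: F(D→E) = (1265.0 + 541) − 764 = 1042.0 Mg Hg/yr.
Box E throughput = its input = 1042.0 Mg Hg/yr; τ = 8730 / 1042.0 = 8.378 yr.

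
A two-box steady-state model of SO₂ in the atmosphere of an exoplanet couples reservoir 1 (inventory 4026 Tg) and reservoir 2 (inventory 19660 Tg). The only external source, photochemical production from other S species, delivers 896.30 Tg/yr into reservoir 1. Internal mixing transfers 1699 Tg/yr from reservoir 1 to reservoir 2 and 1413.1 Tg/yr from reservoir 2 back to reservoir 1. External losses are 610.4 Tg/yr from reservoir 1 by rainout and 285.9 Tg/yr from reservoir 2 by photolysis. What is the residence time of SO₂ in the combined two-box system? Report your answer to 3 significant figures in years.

26.4 yr

For the system as a whole, the A↔B exchange is internal and contributes nothing to the throughput; only the external sinks remove mass.
M_total = 4026 + 19660 = 23686 Tg.
ΣF_external_out = 610.4 + 285.9 = 896.30 Tg/yr.
τ = M_total / ΣF_ext = 23686 / 896.30 = 26.43 yr.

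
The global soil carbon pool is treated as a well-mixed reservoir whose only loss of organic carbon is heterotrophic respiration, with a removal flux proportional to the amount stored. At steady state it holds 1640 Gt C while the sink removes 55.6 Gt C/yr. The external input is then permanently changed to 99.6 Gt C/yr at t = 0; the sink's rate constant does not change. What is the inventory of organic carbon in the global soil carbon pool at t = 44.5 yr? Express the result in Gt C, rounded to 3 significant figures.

2650 Gt C

The sink rate constant is k = F₀/M₀ = 55.6/1640 = 0.03390 yr⁻¹.
Solving dM/dt = F₁ − kM with M(0) = M₀ gives M(t) = F₁/k + (M₀ − F₁/k)·e^(−kt).
F₁/k = 99.6/0.03390 = 2937.8 Gt C; kt = 0.03390 × 44.5 = 1.509, e^(−kt) = 0.2212.
M(44.5) = 2937.8 + (1640 − 2937.8) × 0.2212 = 2937.8 − 287.1 = 2650.8 Gt C.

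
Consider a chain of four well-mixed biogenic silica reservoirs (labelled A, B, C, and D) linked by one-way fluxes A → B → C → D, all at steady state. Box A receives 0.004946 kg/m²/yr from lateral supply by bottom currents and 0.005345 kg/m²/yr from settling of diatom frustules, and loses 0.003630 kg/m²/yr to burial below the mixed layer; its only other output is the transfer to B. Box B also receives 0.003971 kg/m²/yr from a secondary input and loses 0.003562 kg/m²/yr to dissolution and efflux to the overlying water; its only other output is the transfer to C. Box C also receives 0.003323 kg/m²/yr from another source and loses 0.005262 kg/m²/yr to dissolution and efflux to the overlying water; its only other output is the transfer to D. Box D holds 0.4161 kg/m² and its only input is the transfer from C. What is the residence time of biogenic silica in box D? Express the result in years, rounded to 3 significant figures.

Box A: F(A→B) = (0.004946 + 0.005345) − 0.003630 = 0.0066610 kg/m²/yr.
Box B: F(B→C) = (0.0066610 + 0.003971) − 0.003562 = 0.0070700 kg/m²/yr.
Box C: F(C→D) = (0.0070700 + 0.003323) − 0.005262 = 0.0051310 kg/m²/yr.
Box D throughput = its input = 0.0051310 kg/m²/yr; τ = 0.4161 / 0.0051310 = 81.10 yr.

81.1 yr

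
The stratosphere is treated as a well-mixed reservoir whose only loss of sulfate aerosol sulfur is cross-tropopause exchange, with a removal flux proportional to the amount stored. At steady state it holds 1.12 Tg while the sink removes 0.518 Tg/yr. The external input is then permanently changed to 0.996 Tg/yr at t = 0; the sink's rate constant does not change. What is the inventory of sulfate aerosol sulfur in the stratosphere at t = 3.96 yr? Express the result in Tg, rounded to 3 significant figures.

The sink rate constant is k = F₀/M₀ = 0.518/1.12 = 0.4625 yr⁻¹.
Solving dM/dt = F₁ − kM with M(0) = M₀ gives M(t) = F₁/k + (M₀ − F₁/k)·e^(−kt).
F₁/k = 0.996/0.4625 = 2.1535 Tg; kt = 0.4625 × 3.96 = 1.831, e^(−kt) = 0.1602.
M(3.96) = 2.1535 + (1.12 − 2.1535) × 0.1602 = 2.1535 − 0.1655 = 1.9880 Tg.

1.99 Tg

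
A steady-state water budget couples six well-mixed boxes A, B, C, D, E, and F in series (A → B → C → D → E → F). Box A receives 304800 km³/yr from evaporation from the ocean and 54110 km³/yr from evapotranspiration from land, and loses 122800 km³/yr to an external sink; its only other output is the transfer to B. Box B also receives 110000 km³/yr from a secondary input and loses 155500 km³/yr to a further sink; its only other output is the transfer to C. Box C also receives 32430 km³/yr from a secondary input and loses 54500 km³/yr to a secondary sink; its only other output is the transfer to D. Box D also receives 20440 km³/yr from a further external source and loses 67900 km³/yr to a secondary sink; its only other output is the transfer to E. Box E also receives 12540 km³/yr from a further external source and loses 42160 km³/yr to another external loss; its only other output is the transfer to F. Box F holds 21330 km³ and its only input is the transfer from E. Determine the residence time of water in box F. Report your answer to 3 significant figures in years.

Box A: F(A→B) = (304800 + 54110) − 122800 = 236110 km³/yr.
Box B: F(B→C) = (236110 + 110000) − 155500 = 190610 km³/yr.
Box C: F(C→D) = (190610 + 32430) − 54500 = 168540 km³/yr.
Box D: F(D→E) = (168540 + 20440) − 67900 = 121080 km³/yr.
Box E: F(E→F) = (121080 + 12540) − 42160 = 91460 km³/yr.
Box F throughput = its input = 91460 km³/yr; τ = 21330 / 91460 = 0.2332 yr.

0.233 yr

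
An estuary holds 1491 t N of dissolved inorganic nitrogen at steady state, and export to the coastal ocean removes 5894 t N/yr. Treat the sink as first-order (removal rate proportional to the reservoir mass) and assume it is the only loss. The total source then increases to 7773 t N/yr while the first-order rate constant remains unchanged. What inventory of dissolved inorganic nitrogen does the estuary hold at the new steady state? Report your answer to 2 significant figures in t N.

Rate constant k = F/M = 5894 / 1491 = 3.953 yr⁻¹.
At the new steady state, source = k·M_new ⇒ M_new = 7773 / 3.953 = 1966 t N.
(Equivalently M_new = M × F_new/F_old = 1491 × 7773/5894.)

2000 t N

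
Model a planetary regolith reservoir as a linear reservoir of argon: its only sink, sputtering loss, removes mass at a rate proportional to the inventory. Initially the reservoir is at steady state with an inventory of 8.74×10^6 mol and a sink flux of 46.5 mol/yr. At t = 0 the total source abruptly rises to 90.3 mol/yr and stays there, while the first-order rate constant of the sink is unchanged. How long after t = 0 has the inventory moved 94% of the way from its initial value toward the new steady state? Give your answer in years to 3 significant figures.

529000 yr

τ = M₀/F₀ = 8.74×10^6/46.5 = 188000 yr.
The remaining gap fraction is e^(−t/τ); 94% covered ⇒ e^(−t/τ) = 0.0600.
t = −τ ln(0.0600) = 188000 × 2.813 = 528800 yr.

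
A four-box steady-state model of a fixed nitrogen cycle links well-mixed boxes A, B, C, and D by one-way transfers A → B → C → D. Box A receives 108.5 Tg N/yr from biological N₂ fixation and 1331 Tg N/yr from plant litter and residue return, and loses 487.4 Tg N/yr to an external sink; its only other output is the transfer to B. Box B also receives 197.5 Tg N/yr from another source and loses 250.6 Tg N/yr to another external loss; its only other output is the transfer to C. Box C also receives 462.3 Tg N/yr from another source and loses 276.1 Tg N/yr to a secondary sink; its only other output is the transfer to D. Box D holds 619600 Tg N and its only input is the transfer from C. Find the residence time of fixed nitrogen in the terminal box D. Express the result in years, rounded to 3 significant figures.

571 yr

Box A: F(A→B) = (108.5 + 1331) − 487.4 = 952.10 Tg N/yr.
Box B: F(B→C) = (952.10 + 197.5) − 250.6 = 899.00 Tg N/yr.
Box C: F(C→D) = (899.00 + 462.3) − 276.1 = 1085.2 Tg N/yr.
Box D throughput = its input = 1085.2 Tg N/yr; τ = 619600 / 1085.2 = 571.0 yr.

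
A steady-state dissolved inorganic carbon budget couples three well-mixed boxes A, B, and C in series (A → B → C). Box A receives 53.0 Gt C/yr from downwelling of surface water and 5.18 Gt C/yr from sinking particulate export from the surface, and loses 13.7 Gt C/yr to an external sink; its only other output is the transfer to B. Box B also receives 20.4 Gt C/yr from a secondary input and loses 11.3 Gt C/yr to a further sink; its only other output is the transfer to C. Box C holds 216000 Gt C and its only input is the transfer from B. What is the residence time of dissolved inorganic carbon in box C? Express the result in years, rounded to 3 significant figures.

4030 yr

Box A: F(A→B) = (53.0 + 5.18) − 13.7 = 44.480 Gt C/yr.
Box B: F(B→C) = (44.480 + 20.4) − 11.3 = 53.580 Gt C/yr.
Box C throughput = its input = 53.580 Gt C/yr; τ = 216000 / 53.580 = 4031 yr.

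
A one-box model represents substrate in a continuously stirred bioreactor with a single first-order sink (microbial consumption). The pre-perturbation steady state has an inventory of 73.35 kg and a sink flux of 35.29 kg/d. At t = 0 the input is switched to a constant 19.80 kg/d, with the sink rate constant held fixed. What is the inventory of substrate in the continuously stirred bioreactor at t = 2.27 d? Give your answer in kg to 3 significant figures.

τ = M₀/F₀ = 73.35/35.29 = 2.078 d; rate constant k = 1/τ.
New steady state M_∞ = F₁/k = F₁·τ = 19.80 × 2.078 = 41.154 kg.
M(t) = M_∞ + (M₀ − M_∞)·e^(−t/τ); t/τ = 2.27/2.078 = 1.092, so e^(−t/τ) = 0.3355.
M(t) = 41.154 + 32.20 × 0.3355 = 51.956 kg.

52.0 kg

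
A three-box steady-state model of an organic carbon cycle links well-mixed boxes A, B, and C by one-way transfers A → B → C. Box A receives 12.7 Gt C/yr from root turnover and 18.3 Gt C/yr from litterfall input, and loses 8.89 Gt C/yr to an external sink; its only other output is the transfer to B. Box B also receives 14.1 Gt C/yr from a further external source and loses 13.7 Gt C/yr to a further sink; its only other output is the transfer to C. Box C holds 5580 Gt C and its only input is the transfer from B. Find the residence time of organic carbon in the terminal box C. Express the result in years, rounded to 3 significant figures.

Box A: F(A→B) = (12.7 + 18.3) − 8.89 = 22.110 Gt C/yr.
Box B: F(B→C) = (22.110 + 14.1) − 13.7 = 22.510 Gt C/yr.
Box C throughput = its input = 22.510 Gt C/yr; τ = 5580 / 22.510 = 247.9 yr.

248 yr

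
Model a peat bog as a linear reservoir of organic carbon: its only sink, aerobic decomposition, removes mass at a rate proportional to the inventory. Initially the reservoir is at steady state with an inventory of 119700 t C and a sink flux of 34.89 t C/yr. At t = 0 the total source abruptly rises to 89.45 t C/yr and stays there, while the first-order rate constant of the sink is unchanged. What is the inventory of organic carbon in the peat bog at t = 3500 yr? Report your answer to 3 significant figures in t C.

τ = M₀/F₀ = 119700/34.89 = 3431 yr; rate constant k = 1/τ.
New steady state M_∞ = F₁/k = F₁·τ = 89.45 × 3431 = 306880 t C.
M(t) = M_∞ + (M₀ − M_∞)·e^(−t/τ); t/τ = 3500/3431 = 1.020, so e^(−t/τ) = 0.3605.
M(t) = 306880 − 187200 × 0.3605 = 239400 t C.

239000 t C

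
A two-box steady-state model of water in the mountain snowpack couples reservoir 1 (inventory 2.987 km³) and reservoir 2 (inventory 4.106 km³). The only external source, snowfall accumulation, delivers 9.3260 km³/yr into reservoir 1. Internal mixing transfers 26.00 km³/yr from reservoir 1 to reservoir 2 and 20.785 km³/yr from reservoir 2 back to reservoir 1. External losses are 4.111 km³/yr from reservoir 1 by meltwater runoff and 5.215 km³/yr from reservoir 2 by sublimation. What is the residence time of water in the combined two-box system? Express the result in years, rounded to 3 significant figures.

0.761 yr

For the system as a whole, the A↔B exchange is internal and contributes nothing to the throughput; only the external sinks remove mass.
M_total = 2.987 + 4.106 = 7.0930 km³.
ΣF_external_out = 4.111 + 5.215 = 9.3260 km³/yr.
τ = M_total / ΣF_ext = 7.0930 / 9.3260 = 0.7606 yr.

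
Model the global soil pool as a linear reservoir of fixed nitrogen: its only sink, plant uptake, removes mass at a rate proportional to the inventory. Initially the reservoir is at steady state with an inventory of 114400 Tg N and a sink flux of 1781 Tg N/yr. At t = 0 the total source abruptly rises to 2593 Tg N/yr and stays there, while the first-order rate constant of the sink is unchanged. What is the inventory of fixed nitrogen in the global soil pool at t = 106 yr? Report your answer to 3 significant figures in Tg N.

Residence time τ = M₀/F₀ = 64.23 yr. The eventual steady state is M_∞ = M₀·(F₁/F₀) = 114400 × 2593/1781 = 166560 Tg N.
The anomaly ΔM(t) = M(t) − M_∞ decays as ΔM₀·e^(−t/τ) with ΔM₀ = 114400 − 166560 = −52160 Tg N.
At t = 106 yr, e^(−t/τ) = e^(−1.650) = 0.1920, so ΔM = −10010 Tg N and M = 166560 − 10010 = 156540 Tg N.

157000 Tg N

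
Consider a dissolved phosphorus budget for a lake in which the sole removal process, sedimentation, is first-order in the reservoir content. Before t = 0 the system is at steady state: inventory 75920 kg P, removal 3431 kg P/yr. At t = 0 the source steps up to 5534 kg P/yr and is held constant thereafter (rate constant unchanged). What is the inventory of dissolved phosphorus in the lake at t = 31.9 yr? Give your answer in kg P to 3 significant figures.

111000 kg P

Residence time τ = M₀/F₀ = 22.13 yr. The eventual steady state is M_∞ = M₀·(F₁/F₀) = 75920 × 5534/3431 = 122450 kg P.
The anomaly ΔM(t) = M(t) − M_∞ decays as ΔM₀·e^(−t/τ) with ΔM₀ = 75920 − 122450 = −46530 kg P.
At t = 31.9 yr, e^(−t/τ) = e^(−1.442) = 0.2365, so ΔM = −11010 kg P and M = 122450 − 11010 = 111450 kg P.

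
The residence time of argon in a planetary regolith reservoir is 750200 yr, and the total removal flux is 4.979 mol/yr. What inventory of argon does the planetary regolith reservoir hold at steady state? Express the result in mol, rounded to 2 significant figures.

τ = M/F ⇒ M = τ × F = 750200 × 4.979 = 3.735×10^6 mol.

3.7×10^6 mol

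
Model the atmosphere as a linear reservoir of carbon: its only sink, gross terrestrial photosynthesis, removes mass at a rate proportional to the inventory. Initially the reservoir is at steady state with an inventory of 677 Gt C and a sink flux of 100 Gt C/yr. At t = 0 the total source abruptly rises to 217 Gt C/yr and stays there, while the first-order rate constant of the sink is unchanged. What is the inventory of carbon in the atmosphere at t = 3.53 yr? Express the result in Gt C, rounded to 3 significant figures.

999 Gt C

τ = M₀/F₀ = 677/100 = 6.770 yr; rate constant k = 1/τ.
New steady state M_∞ = F₁/k = F₁·τ = 217 × 6.770 = 1469.1 Gt C.
M(t) = M_∞ + (M₀ − M_∞)·e^(−t/τ); t/τ = 3.53/6.770 = 0.5214, so e^(−t/τ) = 0.5937.
M(t) = 1469.1 − 792.1 × 0.5937 = 998.84 Gt C.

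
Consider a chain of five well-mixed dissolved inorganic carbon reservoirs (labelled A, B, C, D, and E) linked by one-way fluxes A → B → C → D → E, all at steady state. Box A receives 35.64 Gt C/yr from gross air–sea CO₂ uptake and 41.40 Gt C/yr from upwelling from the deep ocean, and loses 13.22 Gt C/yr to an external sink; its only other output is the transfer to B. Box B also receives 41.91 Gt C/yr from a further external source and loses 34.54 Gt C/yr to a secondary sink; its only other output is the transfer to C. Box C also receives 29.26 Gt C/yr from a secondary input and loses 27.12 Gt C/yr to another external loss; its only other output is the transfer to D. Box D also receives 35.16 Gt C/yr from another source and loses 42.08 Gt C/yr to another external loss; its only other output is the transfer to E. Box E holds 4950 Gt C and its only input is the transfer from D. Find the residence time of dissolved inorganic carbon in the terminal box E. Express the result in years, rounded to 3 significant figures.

74.5 yr

Box A: F(A→B) = (35.64 + 41.40) − 13.22 = 63.820 Gt C/yr.
Box B: F(B→C) = (63.820 + 41.91) − 34.54 = 71.190 Gt C/yr.
Box C: F(C→D) = (71.190 + 29.26) − 27.12 = 73.330 Gt C/yr.
Box D: F(D→E) = (73.330 + 35.16) − 42.08 = 66.410 Gt C/yr.
Box E throughput = its input = 66.410 Gt C/yr; τ = 4950 / 66.410 = 74.54 yr.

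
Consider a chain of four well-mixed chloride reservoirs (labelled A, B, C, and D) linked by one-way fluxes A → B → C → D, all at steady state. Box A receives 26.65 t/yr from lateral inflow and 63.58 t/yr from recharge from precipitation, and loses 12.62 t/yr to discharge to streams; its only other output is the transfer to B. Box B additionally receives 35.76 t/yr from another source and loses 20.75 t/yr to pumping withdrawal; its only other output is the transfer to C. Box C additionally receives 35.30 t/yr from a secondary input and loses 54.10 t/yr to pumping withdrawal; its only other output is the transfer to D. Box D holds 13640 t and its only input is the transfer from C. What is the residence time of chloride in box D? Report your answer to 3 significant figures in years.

Box A: F(A→B) = (26.65 + 63.58) − 12.62 = 77.610 t/yr.
Box B: F(B→C) = (77.610 + 35.76) − 20.75 = 92.620 t/yr.
Box C: F(C→D) = (92.620 + 35.30) − 54.10 = 73.820 t/yr.
Box D throughput = its input = 73.820 t/yr; τ = 13640 / 73.820 = 184.8 yr.

185 yr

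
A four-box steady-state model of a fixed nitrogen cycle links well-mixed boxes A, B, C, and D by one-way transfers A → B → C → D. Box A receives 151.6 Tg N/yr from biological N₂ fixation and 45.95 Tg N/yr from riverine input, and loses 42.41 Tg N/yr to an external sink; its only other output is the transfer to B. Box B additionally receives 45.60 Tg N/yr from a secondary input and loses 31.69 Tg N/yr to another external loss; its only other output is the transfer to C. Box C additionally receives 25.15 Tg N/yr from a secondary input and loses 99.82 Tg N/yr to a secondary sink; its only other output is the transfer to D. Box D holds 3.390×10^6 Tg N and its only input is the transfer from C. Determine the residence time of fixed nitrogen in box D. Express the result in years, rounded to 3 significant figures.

Box A: F(A→B) = (151.6 + 45.95) − 42.41 = 155.14 Tg N/yr.
Box B: F(B→C) = (155.14 + 45.60) − 31.69 = 169.05 Tg N/yr.
Box C: F(C→D) = (169.05 + 25.15) − 99.82 = 94.380 Tg N/yr.
Box D throughput = its input = 94.380 Tg N/yr; τ = 3.390×10^6 / 94.380 = 35920 yr.

35900 yr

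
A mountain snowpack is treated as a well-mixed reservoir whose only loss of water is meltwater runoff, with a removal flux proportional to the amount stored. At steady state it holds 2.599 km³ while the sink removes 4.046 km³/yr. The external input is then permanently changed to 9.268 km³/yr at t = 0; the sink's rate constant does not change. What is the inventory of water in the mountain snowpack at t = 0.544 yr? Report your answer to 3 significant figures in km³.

The sink rate constant is k = F₀/M₀ = 4.046/2.599 = 1.557 yr⁻¹.
Solving dM/dt = F₁ − kM with M(0) = M₀ gives M(t) = F₁/k + (M₀ − F₁/k)·e^(−kt).
F₁/k = 9.268/1.557 = 5.9534 km³; kt = 1.557 × 0.544 = 0.8469, e^(−kt) = 0.4288.
M(0.544) = 5.9534 + (2.599 − 5.9534) × 0.4288 = 5.9534 − 1.438 = 4.5152 km³.

4.52 km³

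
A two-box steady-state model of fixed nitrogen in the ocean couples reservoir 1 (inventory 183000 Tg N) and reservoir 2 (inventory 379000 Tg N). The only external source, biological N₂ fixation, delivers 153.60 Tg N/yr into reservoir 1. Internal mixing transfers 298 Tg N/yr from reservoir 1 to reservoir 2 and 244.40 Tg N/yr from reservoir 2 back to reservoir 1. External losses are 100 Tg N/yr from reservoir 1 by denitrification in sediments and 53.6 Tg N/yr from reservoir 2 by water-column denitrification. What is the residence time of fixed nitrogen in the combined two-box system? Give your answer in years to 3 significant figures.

3660 yr

For the system as a whole, the A↔B exchange is internal and contributes nothing to the throughput; only the external sinks remove mass.
M_total = 183000 + 379000 = 562000 Tg N.
ΣF_external_out = 100 + 53.6 = 153.60 Tg N/yr.
τ = M_total / ΣF_ext = 562000 / 153.60 = 3659 yr.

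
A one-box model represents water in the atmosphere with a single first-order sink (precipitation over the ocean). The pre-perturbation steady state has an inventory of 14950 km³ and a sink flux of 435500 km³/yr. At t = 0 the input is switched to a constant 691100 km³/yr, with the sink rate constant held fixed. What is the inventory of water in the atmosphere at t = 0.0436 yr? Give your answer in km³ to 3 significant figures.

21300 km³

The sink rate constant is k = F₀/M₀ = 435500/14950 = 29.13 yr⁻¹.
Solving dM/dt = F₁ − kM with M(0) = M₀ gives M(t) = F₁/k + (M₀ − F₁/k)·e^(−kt).
F₁/k = 691100/29.13 = 23724 km³; kt = 29.13 × 0.0436 = 1.270, e^(−kt) = 0.2808.
M(0.0436) = 23724 + (14950 − 23724) × 0.2808 = 23724 − 2464 = 21260 km³.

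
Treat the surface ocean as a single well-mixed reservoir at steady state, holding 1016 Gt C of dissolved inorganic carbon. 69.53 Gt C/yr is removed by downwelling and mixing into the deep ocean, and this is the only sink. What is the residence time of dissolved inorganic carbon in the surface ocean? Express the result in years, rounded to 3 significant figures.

14.6 yr

τ = M / F = 1016 / 69.53 = 14.61 yr.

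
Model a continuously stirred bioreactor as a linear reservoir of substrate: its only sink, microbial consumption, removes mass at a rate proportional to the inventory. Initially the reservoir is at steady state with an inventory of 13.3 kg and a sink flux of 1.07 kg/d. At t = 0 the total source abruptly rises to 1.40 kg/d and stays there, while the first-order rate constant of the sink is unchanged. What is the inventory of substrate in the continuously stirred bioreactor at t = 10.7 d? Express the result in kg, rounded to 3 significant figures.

15.7 kg

The sink rate constant is k = F₀/M₀ = 1.07/13.3 = 0.08045 d⁻¹.
Solving dM/dt = F₁ − kM with M(0) = M₀ gives M(t) = F₁/k + (M₀ − F₁/k)·e^(−kt).
F₁/k = 1.40/0.08045 = 17.402 kg; kt = 0.08045 × 10.7 = 0.8608, e^(−kt) = 0.4228.
M(10.7) = 17.402 + (13.3 − 17.402) × 0.4228 = 17.402 − 1.734 = 15.668 kg.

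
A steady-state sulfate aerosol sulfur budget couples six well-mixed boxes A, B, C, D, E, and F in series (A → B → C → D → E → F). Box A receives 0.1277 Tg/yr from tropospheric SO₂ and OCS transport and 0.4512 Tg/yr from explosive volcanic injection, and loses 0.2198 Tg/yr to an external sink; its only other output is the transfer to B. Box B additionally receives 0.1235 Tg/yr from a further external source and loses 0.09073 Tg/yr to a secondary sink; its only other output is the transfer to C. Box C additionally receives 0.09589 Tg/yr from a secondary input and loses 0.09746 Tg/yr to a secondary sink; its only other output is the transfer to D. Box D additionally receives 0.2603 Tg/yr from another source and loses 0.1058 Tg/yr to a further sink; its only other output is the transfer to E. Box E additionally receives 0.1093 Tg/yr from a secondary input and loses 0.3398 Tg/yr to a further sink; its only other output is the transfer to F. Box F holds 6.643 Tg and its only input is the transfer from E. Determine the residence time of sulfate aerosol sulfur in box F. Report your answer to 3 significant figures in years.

21.1 yr

Box A: F(A→B) = (0.1277 + 0.4512) − 0.2198 = 0.35910 Tg/yr.
Box B: F(B→C) = (0.35910 + 0.1235) − 0.09073 = 0.39187 Tg/yr.
Box C: F(C→D) = (0.39187 + 0.09589) − 0.09746 = 0.39030 Tg/yr.
Box D: F(D→E) = (0.39030 + 0.2603) − 0.1058 = 0.54480 Tg/yr.
Box E: F(E→F) = (0.54480 + 0.1093) − 0.3398 = 0.31430 Tg/yr.
Box F throughput = its input = 0.31430 Tg/yr; τ = 6.643 / 0.31430 = 21.14 yr.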